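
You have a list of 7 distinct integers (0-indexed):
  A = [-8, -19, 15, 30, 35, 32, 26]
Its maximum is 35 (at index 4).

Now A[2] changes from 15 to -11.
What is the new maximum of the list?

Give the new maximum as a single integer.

Answer: 35

Derivation:
Old max = 35 (at index 4)
Change: A[2] 15 -> -11
Changed element was NOT the old max.
  New max = max(old_max, new_val) = max(35, -11) = 35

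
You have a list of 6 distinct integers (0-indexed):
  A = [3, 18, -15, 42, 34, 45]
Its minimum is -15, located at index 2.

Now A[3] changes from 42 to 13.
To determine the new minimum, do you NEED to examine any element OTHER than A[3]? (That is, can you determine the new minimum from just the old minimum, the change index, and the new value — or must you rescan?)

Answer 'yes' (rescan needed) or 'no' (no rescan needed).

Answer: no

Derivation:
Old min = -15 at index 2
Change at index 3: 42 -> 13
Index 3 was NOT the min. New min = min(-15, 13). No rescan of other elements needed.
Needs rescan: no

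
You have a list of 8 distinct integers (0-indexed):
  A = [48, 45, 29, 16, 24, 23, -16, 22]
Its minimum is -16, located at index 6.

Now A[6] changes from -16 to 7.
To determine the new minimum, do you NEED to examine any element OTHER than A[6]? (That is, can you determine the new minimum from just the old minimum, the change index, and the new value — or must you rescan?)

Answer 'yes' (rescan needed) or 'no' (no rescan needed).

Old min = -16 at index 6
Change at index 6: -16 -> 7
Index 6 WAS the min and new value 7 > old min -16. Must rescan other elements to find the new min.
Needs rescan: yes

Answer: yes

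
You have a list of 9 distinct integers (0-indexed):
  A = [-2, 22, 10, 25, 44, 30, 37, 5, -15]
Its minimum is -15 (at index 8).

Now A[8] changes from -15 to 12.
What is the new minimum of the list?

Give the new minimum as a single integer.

Old min = -15 (at index 8)
Change: A[8] -15 -> 12
Changed element WAS the min. Need to check: is 12 still <= all others?
  Min of remaining elements: -2
  New min = min(12, -2) = -2

Answer: -2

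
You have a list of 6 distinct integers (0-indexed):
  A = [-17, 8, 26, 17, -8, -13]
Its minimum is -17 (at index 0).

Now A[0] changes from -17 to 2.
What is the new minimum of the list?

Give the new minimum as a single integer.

Answer: -13

Derivation:
Old min = -17 (at index 0)
Change: A[0] -17 -> 2
Changed element WAS the min. Need to check: is 2 still <= all others?
  Min of remaining elements: -13
  New min = min(2, -13) = -13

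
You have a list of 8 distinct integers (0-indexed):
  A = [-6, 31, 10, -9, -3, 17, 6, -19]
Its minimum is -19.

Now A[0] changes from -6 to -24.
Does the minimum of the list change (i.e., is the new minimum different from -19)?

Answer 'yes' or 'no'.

Old min = -19
Change: A[0] -6 -> -24
Changed element was NOT the min; min changes only if -24 < -19.
New min = -24; changed? yes

Answer: yes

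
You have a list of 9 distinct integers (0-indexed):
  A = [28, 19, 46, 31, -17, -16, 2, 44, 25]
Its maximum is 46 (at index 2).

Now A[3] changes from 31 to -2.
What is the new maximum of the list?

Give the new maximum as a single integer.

Old max = 46 (at index 2)
Change: A[3] 31 -> -2
Changed element was NOT the old max.
  New max = max(old_max, new_val) = max(46, -2) = 46

Answer: 46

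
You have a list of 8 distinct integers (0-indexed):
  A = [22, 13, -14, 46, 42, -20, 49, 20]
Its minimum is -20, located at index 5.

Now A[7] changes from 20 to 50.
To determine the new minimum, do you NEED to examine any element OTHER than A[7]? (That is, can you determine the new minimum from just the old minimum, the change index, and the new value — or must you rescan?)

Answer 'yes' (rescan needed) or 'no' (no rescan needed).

Old min = -20 at index 5
Change at index 7: 20 -> 50
Index 7 was NOT the min. New min = min(-20, 50). No rescan of other elements needed.
Needs rescan: no

Answer: no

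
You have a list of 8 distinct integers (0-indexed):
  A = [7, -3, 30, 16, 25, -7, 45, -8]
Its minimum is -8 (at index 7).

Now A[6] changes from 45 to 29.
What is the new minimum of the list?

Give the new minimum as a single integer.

Old min = -8 (at index 7)
Change: A[6] 45 -> 29
Changed element was NOT the old min.
  New min = min(old_min, new_val) = min(-8, 29) = -8

Answer: -8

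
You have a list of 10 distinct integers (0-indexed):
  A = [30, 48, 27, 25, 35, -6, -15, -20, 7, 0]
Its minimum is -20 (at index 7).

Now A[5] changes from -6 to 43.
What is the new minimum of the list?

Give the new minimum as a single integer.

Old min = -20 (at index 7)
Change: A[5] -6 -> 43
Changed element was NOT the old min.
  New min = min(old_min, new_val) = min(-20, 43) = -20

Answer: -20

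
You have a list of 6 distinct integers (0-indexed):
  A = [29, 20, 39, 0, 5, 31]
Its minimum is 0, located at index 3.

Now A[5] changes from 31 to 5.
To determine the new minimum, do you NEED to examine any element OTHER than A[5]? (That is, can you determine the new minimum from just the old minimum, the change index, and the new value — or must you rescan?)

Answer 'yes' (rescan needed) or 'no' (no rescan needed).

Answer: no

Derivation:
Old min = 0 at index 3
Change at index 5: 31 -> 5
Index 5 was NOT the min. New min = min(0, 5). No rescan of other elements needed.
Needs rescan: no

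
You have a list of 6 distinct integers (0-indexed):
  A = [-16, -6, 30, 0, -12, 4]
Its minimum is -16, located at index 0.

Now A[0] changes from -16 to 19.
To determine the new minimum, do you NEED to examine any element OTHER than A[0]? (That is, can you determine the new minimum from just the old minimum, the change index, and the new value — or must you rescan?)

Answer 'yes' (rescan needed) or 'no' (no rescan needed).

Old min = -16 at index 0
Change at index 0: -16 -> 19
Index 0 WAS the min and new value 19 > old min -16. Must rescan other elements to find the new min.
Needs rescan: yes

Answer: yes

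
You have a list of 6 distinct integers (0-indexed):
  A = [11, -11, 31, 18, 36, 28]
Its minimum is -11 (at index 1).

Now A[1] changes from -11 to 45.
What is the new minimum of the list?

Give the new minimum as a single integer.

Answer: 11

Derivation:
Old min = -11 (at index 1)
Change: A[1] -11 -> 45
Changed element WAS the min. Need to check: is 45 still <= all others?
  Min of remaining elements: 11
  New min = min(45, 11) = 11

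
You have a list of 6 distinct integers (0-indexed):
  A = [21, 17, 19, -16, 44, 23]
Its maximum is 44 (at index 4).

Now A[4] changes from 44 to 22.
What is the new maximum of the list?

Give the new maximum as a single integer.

Answer: 23

Derivation:
Old max = 44 (at index 4)
Change: A[4] 44 -> 22
Changed element WAS the max -> may need rescan.
  Max of remaining elements: 23
  New max = max(22, 23) = 23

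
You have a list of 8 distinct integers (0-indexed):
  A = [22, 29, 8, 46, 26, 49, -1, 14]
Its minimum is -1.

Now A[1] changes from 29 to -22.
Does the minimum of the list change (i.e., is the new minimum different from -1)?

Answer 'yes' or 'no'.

Old min = -1
Change: A[1] 29 -> -22
Changed element was NOT the min; min changes only if -22 < -1.
New min = -22; changed? yes

Answer: yes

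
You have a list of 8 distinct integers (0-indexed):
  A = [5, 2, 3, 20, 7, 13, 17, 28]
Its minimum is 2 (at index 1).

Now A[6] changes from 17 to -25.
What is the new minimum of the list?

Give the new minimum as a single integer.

Old min = 2 (at index 1)
Change: A[6] 17 -> -25
Changed element was NOT the old min.
  New min = min(old_min, new_val) = min(2, -25) = -25

Answer: -25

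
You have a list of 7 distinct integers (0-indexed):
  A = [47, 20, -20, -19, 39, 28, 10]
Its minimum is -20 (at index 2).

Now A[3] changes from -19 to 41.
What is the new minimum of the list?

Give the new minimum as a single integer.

Old min = -20 (at index 2)
Change: A[3] -19 -> 41
Changed element was NOT the old min.
  New min = min(old_min, new_val) = min(-20, 41) = -20

Answer: -20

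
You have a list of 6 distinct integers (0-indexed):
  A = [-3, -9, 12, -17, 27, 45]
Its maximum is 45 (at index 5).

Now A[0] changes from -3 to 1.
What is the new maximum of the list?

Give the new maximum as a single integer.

Answer: 45

Derivation:
Old max = 45 (at index 5)
Change: A[0] -3 -> 1
Changed element was NOT the old max.
  New max = max(old_max, new_val) = max(45, 1) = 45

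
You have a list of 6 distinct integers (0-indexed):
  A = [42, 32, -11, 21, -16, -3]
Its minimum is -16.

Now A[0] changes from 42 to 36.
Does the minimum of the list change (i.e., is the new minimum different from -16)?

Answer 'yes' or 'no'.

Old min = -16
Change: A[0] 42 -> 36
Changed element was NOT the min; min changes only if 36 < -16.
New min = -16; changed? no

Answer: no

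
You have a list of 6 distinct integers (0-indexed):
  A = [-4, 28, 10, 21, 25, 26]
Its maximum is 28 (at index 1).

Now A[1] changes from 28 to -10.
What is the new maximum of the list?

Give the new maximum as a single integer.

Old max = 28 (at index 1)
Change: A[1] 28 -> -10
Changed element WAS the max -> may need rescan.
  Max of remaining elements: 26
  New max = max(-10, 26) = 26

Answer: 26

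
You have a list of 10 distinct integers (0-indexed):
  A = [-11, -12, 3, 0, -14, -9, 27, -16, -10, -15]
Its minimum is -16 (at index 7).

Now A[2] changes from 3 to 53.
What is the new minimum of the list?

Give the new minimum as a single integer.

Answer: -16

Derivation:
Old min = -16 (at index 7)
Change: A[2] 3 -> 53
Changed element was NOT the old min.
  New min = min(old_min, new_val) = min(-16, 53) = -16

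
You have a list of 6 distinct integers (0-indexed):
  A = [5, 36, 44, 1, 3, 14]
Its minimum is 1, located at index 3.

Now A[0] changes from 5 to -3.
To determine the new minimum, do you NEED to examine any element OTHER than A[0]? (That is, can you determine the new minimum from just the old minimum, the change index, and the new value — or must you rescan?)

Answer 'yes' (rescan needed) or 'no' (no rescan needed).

Answer: no

Derivation:
Old min = 1 at index 3
Change at index 0: 5 -> -3
Index 0 was NOT the min. New min = min(1, -3). No rescan of other elements needed.
Needs rescan: no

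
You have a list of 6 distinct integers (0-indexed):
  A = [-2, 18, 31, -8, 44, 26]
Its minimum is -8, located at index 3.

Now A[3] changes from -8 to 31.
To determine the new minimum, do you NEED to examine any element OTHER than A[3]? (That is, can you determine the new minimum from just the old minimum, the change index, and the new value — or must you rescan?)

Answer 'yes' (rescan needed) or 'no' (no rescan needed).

Old min = -8 at index 3
Change at index 3: -8 -> 31
Index 3 WAS the min and new value 31 > old min -8. Must rescan other elements to find the new min.
Needs rescan: yes

Answer: yes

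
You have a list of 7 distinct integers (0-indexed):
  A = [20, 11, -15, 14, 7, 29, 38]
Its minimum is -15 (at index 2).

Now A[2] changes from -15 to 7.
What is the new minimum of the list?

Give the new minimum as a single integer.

Answer: 7

Derivation:
Old min = -15 (at index 2)
Change: A[2] -15 -> 7
Changed element WAS the min. Need to check: is 7 still <= all others?
  Min of remaining elements: 7
  New min = min(7, 7) = 7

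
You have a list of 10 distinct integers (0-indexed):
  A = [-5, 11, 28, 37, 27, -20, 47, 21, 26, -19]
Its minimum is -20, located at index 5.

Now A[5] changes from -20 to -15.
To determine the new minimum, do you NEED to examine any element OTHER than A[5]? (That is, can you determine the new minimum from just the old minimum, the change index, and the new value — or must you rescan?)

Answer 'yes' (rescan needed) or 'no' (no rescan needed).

Answer: yes

Derivation:
Old min = -20 at index 5
Change at index 5: -20 -> -15
Index 5 WAS the min and new value -15 > old min -20. Must rescan other elements to find the new min.
Needs rescan: yes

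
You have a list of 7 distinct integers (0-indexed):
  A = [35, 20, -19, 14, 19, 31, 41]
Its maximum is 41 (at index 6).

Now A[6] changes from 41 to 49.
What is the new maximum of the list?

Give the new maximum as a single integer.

Answer: 49

Derivation:
Old max = 41 (at index 6)
Change: A[6] 41 -> 49
Changed element WAS the max -> may need rescan.
  Max of remaining elements: 35
  New max = max(49, 35) = 49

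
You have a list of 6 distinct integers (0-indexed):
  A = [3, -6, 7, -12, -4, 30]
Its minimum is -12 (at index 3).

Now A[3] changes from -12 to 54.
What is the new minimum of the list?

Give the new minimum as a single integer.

Old min = -12 (at index 3)
Change: A[3] -12 -> 54
Changed element WAS the min. Need to check: is 54 still <= all others?
  Min of remaining elements: -6
  New min = min(54, -6) = -6

Answer: -6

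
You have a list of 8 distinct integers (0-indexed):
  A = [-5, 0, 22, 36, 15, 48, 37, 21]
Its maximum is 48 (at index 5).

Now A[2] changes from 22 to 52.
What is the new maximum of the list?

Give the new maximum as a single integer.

Answer: 52

Derivation:
Old max = 48 (at index 5)
Change: A[2] 22 -> 52
Changed element was NOT the old max.
  New max = max(old_max, new_val) = max(48, 52) = 52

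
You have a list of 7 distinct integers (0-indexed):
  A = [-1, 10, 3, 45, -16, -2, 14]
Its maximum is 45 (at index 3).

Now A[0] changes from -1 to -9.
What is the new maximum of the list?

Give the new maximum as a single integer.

Answer: 45

Derivation:
Old max = 45 (at index 3)
Change: A[0] -1 -> -9
Changed element was NOT the old max.
  New max = max(old_max, new_val) = max(45, -9) = 45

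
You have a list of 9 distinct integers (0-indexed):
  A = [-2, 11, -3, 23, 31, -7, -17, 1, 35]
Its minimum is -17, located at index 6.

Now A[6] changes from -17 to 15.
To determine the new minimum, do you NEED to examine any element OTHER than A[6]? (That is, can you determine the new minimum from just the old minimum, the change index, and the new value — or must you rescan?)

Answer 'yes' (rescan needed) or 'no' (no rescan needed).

Answer: yes

Derivation:
Old min = -17 at index 6
Change at index 6: -17 -> 15
Index 6 WAS the min and new value 15 > old min -17. Must rescan other elements to find the new min.
Needs rescan: yes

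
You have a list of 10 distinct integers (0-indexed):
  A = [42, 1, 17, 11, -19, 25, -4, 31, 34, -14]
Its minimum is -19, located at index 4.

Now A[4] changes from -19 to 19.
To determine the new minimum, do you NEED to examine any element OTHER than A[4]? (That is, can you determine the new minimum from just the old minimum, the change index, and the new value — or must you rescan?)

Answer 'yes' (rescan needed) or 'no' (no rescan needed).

Answer: yes

Derivation:
Old min = -19 at index 4
Change at index 4: -19 -> 19
Index 4 WAS the min and new value 19 > old min -19. Must rescan other elements to find the new min.
Needs rescan: yes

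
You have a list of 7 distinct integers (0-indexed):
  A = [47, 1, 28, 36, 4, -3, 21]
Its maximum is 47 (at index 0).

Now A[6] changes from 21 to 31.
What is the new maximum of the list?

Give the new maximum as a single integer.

Old max = 47 (at index 0)
Change: A[6] 21 -> 31
Changed element was NOT the old max.
  New max = max(old_max, new_val) = max(47, 31) = 47

Answer: 47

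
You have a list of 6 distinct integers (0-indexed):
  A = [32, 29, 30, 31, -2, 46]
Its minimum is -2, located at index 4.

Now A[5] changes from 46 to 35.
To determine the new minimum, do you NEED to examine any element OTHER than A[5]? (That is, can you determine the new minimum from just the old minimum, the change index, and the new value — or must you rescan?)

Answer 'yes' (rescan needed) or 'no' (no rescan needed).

Old min = -2 at index 4
Change at index 5: 46 -> 35
Index 5 was NOT the min. New min = min(-2, 35). No rescan of other elements needed.
Needs rescan: no

Answer: no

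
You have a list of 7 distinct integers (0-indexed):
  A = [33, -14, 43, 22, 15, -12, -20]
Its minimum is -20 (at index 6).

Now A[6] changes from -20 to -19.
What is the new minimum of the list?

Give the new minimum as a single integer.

Old min = -20 (at index 6)
Change: A[6] -20 -> -19
Changed element WAS the min. Need to check: is -19 still <= all others?
  Min of remaining elements: -14
  New min = min(-19, -14) = -19

Answer: -19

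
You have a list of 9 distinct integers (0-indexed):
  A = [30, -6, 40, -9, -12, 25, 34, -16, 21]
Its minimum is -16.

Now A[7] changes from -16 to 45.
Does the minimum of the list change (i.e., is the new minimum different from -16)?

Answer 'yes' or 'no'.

Answer: yes

Derivation:
Old min = -16
Change: A[7] -16 -> 45
Changed element was the min; new min must be rechecked.
New min = -12; changed? yes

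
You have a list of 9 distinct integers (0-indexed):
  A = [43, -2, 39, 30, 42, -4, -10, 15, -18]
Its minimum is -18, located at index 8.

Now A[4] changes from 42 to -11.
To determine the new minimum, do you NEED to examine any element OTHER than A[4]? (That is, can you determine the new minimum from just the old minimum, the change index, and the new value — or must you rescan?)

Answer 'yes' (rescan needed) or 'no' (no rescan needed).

Answer: no

Derivation:
Old min = -18 at index 8
Change at index 4: 42 -> -11
Index 4 was NOT the min. New min = min(-18, -11). No rescan of other elements needed.
Needs rescan: no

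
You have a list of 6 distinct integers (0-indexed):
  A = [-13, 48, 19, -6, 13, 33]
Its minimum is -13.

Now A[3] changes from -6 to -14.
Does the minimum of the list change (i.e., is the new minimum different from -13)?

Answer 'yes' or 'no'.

Old min = -13
Change: A[3] -6 -> -14
Changed element was NOT the min; min changes only if -14 < -13.
New min = -14; changed? yes

Answer: yes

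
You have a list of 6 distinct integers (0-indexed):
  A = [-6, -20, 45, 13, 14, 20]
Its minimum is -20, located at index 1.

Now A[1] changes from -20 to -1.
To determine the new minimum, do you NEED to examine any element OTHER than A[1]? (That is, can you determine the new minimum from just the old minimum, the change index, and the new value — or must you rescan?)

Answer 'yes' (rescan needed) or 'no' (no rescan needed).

Old min = -20 at index 1
Change at index 1: -20 -> -1
Index 1 WAS the min and new value -1 > old min -20. Must rescan other elements to find the new min.
Needs rescan: yes

Answer: yes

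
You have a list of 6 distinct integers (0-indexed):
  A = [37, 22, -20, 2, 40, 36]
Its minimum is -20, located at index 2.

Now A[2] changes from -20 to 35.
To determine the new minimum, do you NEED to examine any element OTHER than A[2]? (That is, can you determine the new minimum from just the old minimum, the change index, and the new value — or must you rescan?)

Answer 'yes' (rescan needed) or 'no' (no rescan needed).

Old min = -20 at index 2
Change at index 2: -20 -> 35
Index 2 WAS the min and new value 35 > old min -20. Must rescan other elements to find the new min.
Needs rescan: yes

Answer: yes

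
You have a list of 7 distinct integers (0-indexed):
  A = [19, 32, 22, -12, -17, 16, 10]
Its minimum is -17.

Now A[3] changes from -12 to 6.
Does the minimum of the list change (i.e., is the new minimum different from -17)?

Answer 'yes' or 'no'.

Old min = -17
Change: A[3] -12 -> 6
Changed element was NOT the min; min changes only if 6 < -17.
New min = -17; changed? no

Answer: no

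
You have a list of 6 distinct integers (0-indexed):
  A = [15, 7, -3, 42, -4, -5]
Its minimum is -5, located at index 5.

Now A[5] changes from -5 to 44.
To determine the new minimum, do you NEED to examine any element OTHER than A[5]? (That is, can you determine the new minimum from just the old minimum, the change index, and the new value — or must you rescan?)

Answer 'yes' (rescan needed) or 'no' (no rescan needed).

Old min = -5 at index 5
Change at index 5: -5 -> 44
Index 5 WAS the min and new value 44 > old min -5. Must rescan other elements to find the new min.
Needs rescan: yes

Answer: yes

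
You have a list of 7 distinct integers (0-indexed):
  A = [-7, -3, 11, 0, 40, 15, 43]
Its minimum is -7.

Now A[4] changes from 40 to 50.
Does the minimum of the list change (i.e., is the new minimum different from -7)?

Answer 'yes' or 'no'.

Old min = -7
Change: A[4] 40 -> 50
Changed element was NOT the min; min changes only if 50 < -7.
New min = -7; changed? no

Answer: no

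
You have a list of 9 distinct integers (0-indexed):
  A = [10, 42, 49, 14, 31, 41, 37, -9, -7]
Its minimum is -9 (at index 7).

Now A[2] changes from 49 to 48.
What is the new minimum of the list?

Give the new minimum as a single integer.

Answer: -9

Derivation:
Old min = -9 (at index 7)
Change: A[2] 49 -> 48
Changed element was NOT the old min.
  New min = min(old_min, new_val) = min(-9, 48) = -9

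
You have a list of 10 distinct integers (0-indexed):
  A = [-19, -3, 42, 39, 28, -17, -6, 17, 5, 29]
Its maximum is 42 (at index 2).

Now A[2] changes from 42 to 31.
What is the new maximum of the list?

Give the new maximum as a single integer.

Old max = 42 (at index 2)
Change: A[2] 42 -> 31
Changed element WAS the max -> may need rescan.
  Max of remaining elements: 39
  New max = max(31, 39) = 39

Answer: 39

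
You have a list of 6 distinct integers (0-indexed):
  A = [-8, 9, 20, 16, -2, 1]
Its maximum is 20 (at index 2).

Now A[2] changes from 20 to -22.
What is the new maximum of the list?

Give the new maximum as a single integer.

Answer: 16

Derivation:
Old max = 20 (at index 2)
Change: A[2] 20 -> -22
Changed element WAS the max -> may need rescan.
  Max of remaining elements: 16
  New max = max(-22, 16) = 16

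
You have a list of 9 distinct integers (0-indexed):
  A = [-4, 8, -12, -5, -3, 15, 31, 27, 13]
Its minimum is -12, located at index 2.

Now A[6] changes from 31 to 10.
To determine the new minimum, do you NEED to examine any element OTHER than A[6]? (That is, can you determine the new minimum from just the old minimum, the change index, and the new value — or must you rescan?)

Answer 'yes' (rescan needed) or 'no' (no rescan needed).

Answer: no

Derivation:
Old min = -12 at index 2
Change at index 6: 31 -> 10
Index 6 was NOT the min. New min = min(-12, 10). No rescan of other elements needed.
Needs rescan: no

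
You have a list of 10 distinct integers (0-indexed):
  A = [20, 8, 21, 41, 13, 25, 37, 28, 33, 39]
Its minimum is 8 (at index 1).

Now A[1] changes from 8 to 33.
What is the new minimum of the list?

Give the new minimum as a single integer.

Old min = 8 (at index 1)
Change: A[1] 8 -> 33
Changed element WAS the min. Need to check: is 33 still <= all others?
  Min of remaining elements: 13
  New min = min(33, 13) = 13

Answer: 13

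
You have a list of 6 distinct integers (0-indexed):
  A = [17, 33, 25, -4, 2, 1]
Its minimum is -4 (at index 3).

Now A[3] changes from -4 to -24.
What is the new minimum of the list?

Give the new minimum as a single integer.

Answer: -24

Derivation:
Old min = -4 (at index 3)
Change: A[3] -4 -> -24
Changed element WAS the min. Need to check: is -24 still <= all others?
  Min of remaining elements: 1
  New min = min(-24, 1) = -24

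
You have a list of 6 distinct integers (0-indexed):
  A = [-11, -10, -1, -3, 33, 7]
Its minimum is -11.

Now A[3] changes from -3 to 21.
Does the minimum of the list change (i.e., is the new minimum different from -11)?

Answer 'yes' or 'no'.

Old min = -11
Change: A[3] -3 -> 21
Changed element was NOT the min; min changes only if 21 < -11.
New min = -11; changed? no

Answer: no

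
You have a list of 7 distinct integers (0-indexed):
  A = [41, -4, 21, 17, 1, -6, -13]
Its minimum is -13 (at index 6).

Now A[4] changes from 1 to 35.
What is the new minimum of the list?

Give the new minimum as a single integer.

Answer: -13

Derivation:
Old min = -13 (at index 6)
Change: A[4] 1 -> 35
Changed element was NOT the old min.
  New min = min(old_min, new_val) = min(-13, 35) = -13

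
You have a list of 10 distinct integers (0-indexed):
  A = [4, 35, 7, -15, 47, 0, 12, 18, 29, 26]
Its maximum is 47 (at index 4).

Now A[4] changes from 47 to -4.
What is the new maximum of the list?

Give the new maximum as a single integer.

Old max = 47 (at index 4)
Change: A[4] 47 -> -4
Changed element WAS the max -> may need rescan.
  Max of remaining elements: 35
  New max = max(-4, 35) = 35

Answer: 35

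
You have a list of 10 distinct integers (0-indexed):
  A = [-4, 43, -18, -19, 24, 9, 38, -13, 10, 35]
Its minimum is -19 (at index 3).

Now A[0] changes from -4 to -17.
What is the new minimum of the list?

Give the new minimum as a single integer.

Old min = -19 (at index 3)
Change: A[0] -4 -> -17
Changed element was NOT the old min.
  New min = min(old_min, new_val) = min(-19, -17) = -19

Answer: -19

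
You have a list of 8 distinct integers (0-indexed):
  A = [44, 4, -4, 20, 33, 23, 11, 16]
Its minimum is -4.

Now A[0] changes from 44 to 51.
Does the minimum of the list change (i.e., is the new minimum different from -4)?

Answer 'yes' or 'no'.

Old min = -4
Change: A[0] 44 -> 51
Changed element was NOT the min; min changes only if 51 < -4.
New min = -4; changed? no

Answer: no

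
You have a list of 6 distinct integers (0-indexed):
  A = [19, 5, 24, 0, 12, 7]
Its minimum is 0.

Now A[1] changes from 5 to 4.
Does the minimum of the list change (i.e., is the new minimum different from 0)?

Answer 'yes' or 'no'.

Old min = 0
Change: A[1] 5 -> 4
Changed element was NOT the min; min changes only if 4 < 0.
New min = 0; changed? no

Answer: no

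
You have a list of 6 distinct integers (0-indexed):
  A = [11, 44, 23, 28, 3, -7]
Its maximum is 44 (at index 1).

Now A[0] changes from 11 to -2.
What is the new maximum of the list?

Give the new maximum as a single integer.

Old max = 44 (at index 1)
Change: A[0] 11 -> -2
Changed element was NOT the old max.
  New max = max(old_max, new_val) = max(44, -2) = 44

Answer: 44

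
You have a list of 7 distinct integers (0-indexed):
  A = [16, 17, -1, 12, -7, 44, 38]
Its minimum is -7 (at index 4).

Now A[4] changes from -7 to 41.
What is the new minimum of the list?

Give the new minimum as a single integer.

Old min = -7 (at index 4)
Change: A[4] -7 -> 41
Changed element WAS the min. Need to check: is 41 still <= all others?
  Min of remaining elements: -1
  New min = min(41, -1) = -1

Answer: -1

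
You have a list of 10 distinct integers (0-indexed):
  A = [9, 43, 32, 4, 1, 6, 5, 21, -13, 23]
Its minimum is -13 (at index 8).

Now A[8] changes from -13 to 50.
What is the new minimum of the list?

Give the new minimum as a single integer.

Old min = -13 (at index 8)
Change: A[8] -13 -> 50
Changed element WAS the min. Need to check: is 50 still <= all others?
  Min of remaining elements: 1
  New min = min(50, 1) = 1

Answer: 1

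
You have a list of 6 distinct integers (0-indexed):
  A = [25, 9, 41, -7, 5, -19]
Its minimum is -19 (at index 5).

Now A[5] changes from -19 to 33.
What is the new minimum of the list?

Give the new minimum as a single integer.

Answer: -7

Derivation:
Old min = -19 (at index 5)
Change: A[5] -19 -> 33
Changed element WAS the min. Need to check: is 33 still <= all others?
  Min of remaining elements: -7
  New min = min(33, -7) = -7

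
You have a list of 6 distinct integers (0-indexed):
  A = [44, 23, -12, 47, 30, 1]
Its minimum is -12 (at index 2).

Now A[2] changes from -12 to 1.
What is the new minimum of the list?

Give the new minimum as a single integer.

Old min = -12 (at index 2)
Change: A[2] -12 -> 1
Changed element WAS the min. Need to check: is 1 still <= all others?
  Min of remaining elements: 1
  New min = min(1, 1) = 1

Answer: 1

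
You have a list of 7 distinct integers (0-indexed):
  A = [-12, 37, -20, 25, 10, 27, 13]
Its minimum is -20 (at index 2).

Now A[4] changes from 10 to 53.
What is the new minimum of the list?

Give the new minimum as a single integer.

Old min = -20 (at index 2)
Change: A[4] 10 -> 53
Changed element was NOT the old min.
  New min = min(old_min, new_val) = min(-20, 53) = -20

Answer: -20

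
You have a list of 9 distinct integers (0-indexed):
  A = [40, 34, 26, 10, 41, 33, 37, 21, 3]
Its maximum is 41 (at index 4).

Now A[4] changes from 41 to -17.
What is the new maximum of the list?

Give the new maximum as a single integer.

Answer: 40

Derivation:
Old max = 41 (at index 4)
Change: A[4] 41 -> -17
Changed element WAS the max -> may need rescan.
  Max of remaining elements: 40
  New max = max(-17, 40) = 40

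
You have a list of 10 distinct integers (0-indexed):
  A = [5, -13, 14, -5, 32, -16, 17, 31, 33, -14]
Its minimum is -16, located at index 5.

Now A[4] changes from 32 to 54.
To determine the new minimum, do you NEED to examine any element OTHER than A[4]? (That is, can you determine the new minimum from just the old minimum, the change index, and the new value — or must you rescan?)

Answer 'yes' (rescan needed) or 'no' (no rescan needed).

Old min = -16 at index 5
Change at index 4: 32 -> 54
Index 4 was NOT the min. New min = min(-16, 54). No rescan of other elements needed.
Needs rescan: no

Answer: no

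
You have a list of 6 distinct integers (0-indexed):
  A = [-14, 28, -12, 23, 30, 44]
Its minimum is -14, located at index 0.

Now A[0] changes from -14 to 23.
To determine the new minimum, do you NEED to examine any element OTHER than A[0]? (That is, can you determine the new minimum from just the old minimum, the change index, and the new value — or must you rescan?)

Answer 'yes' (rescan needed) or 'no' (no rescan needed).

Answer: yes

Derivation:
Old min = -14 at index 0
Change at index 0: -14 -> 23
Index 0 WAS the min and new value 23 > old min -14. Must rescan other elements to find the new min.
Needs rescan: yes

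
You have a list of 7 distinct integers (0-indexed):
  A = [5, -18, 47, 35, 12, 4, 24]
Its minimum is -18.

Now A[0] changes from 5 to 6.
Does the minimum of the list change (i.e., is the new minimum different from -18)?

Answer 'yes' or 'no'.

Old min = -18
Change: A[0] 5 -> 6
Changed element was NOT the min; min changes only if 6 < -18.
New min = -18; changed? no

Answer: no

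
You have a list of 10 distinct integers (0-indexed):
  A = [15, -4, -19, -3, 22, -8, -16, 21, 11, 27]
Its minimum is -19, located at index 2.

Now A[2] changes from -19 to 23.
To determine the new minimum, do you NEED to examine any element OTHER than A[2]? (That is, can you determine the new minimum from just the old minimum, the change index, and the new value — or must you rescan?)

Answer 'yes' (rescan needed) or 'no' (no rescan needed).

Old min = -19 at index 2
Change at index 2: -19 -> 23
Index 2 WAS the min and new value 23 > old min -19. Must rescan other elements to find the new min.
Needs rescan: yes

Answer: yes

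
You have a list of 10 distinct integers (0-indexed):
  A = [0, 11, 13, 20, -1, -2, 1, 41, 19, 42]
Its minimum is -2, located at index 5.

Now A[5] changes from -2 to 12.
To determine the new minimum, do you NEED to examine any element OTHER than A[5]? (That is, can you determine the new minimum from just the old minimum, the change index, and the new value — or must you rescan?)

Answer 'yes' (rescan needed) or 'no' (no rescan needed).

Answer: yes

Derivation:
Old min = -2 at index 5
Change at index 5: -2 -> 12
Index 5 WAS the min and new value 12 > old min -2. Must rescan other elements to find the new min.
Needs rescan: yes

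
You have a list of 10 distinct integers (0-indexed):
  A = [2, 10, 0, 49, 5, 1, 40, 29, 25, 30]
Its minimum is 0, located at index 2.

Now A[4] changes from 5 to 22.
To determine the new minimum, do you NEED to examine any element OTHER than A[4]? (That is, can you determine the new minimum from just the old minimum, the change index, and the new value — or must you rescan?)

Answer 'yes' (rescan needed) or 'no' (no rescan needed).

Old min = 0 at index 2
Change at index 4: 5 -> 22
Index 4 was NOT the min. New min = min(0, 22). No rescan of other elements needed.
Needs rescan: no

Answer: no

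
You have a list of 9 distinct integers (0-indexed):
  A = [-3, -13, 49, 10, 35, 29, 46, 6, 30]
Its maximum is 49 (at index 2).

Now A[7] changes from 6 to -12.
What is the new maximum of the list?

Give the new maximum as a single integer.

Answer: 49

Derivation:
Old max = 49 (at index 2)
Change: A[7] 6 -> -12
Changed element was NOT the old max.
  New max = max(old_max, new_val) = max(49, -12) = 49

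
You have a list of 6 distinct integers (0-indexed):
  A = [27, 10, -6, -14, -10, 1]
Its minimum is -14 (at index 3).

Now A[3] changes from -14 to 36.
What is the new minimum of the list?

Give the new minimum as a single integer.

Answer: -10

Derivation:
Old min = -14 (at index 3)
Change: A[3] -14 -> 36
Changed element WAS the min. Need to check: is 36 still <= all others?
  Min of remaining elements: -10
  New min = min(36, -10) = -10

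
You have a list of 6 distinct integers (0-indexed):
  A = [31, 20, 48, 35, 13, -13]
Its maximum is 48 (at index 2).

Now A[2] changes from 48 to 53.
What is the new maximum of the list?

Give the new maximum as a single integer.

Old max = 48 (at index 2)
Change: A[2] 48 -> 53
Changed element WAS the max -> may need rescan.
  Max of remaining elements: 35
  New max = max(53, 35) = 53

Answer: 53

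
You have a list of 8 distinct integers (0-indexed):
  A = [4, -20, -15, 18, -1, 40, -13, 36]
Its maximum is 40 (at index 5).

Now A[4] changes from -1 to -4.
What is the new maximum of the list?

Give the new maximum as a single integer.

Answer: 40

Derivation:
Old max = 40 (at index 5)
Change: A[4] -1 -> -4
Changed element was NOT the old max.
  New max = max(old_max, new_val) = max(40, -4) = 40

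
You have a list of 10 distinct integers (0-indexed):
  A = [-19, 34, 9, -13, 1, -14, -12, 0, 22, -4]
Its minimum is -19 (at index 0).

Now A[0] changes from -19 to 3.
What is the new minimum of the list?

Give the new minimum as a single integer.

Old min = -19 (at index 0)
Change: A[0] -19 -> 3
Changed element WAS the min. Need to check: is 3 still <= all others?
  Min of remaining elements: -14
  New min = min(3, -14) = -14

Answer: -14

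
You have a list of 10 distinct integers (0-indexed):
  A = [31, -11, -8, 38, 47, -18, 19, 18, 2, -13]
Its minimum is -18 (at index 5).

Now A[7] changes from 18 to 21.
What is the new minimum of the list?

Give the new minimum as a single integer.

Old min = -18 (at index 5)
Change: A[7] 18 -> 21
Changed element was NOT the old min.
  New min = min(old_min, new_val) = min(-18, 21) = -18

Answer: -18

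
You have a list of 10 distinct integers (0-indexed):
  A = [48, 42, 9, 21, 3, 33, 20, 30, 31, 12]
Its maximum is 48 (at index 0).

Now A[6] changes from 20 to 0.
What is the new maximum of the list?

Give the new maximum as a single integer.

Answer: 48

Derivation:
Old max = 48 (at index 0)
Change: A[6] 20 -> 0
Changed element was NOT the old max.
  New max = max(old_max, new_val) = max(48, 0) = 48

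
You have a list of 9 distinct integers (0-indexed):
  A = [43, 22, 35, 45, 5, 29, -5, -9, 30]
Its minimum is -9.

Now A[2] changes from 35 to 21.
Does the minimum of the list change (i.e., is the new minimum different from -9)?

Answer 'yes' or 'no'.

Answer: no

Derivation:
Old min = -9
Change: A[2] 35 -> 21
Changed element was NOT the min; min changes only if 21 < -9.
New min = -9; changed? no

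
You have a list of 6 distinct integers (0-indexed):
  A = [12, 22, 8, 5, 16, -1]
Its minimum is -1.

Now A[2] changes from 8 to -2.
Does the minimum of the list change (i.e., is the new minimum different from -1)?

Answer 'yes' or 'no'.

Answer: yes

Derivation:
Old min = -1
Change: A[2] 8 -> -2
Changed element was NOT the min; min changes only if -2 < -1.
New min = -2; changed? yes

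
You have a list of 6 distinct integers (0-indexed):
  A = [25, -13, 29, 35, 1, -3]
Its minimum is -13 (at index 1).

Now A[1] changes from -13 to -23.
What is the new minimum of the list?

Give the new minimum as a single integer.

Old min = -13 (at index 1)
Change: A[1] -13 -> -23
Changed element WAS the min. Need to check: is -23 still <= all others?
  Min of remaining elements: -3
  New min = min(-23, -3) = -23

Answer: -23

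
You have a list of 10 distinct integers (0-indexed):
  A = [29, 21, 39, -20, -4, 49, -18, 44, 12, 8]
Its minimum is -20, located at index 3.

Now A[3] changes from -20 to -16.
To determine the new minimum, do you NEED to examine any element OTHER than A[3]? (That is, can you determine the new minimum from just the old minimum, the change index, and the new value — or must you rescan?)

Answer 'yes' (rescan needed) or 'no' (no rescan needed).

Answer: yes

Derivation:
Old min = -20 at index 3
Change at index 3: -20 -> -16
Index 3 WAS the min and new value -16 > old min -20. Must rescan other elements to find the new min.
Needs rescan: yes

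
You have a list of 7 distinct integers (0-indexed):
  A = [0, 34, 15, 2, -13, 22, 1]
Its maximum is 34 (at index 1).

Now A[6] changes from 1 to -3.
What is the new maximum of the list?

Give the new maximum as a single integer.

Answer: 34

Derivation:
Old max = 34 (at index 1)
Change: A[6] 1 -> -3
Changed element was NOT the old max.
  New max = max(old_max, new_val) = max(34, -3) = 34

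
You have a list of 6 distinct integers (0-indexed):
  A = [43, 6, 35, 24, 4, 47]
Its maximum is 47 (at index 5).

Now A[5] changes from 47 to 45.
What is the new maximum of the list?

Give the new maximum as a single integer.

Old max = 47 (at index 5)
Change: A[5] 47 -> 45
Changed element WAS the max -> may need rescan.
  Max of remaining elements: 43
  New max = max(45, 43) = 45

Answer: 45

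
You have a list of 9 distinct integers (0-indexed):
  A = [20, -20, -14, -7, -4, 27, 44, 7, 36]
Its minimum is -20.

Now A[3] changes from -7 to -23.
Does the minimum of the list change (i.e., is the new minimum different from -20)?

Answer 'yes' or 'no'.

Answer: yes

Derivation:
Old min = -20
Change: A[3] -7 -> -23
Changed element was NOT the min; min changes only if -23 < -20.
New min = -23; changed? yes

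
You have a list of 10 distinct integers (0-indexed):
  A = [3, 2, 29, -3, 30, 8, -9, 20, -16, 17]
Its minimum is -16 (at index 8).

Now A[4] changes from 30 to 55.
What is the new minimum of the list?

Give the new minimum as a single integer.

Old min = -16 (at index 8)
Change: A[4] 30 -> 55
Changed element was NOT the old min.
  New min = min(old_min, new_val) = min(-16, 55) = -16

Answer: -16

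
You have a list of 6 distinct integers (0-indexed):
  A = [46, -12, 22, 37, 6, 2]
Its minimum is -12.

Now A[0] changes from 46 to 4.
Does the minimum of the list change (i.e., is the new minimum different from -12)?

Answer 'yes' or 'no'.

Answer: no

Derivation:
Old min = -12
Change: A[0] 46 -> 4
Changed element was NOT the min; min changes only if 4 < -12.
New min = -12; changed? no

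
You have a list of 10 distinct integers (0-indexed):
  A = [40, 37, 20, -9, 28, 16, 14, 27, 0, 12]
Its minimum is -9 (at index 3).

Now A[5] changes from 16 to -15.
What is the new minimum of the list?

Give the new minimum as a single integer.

Answer: -15

Derivation:
Old min = -9 (at index 3)
Change: A[5] 16 -> -15
Changed element was NOT the old min.
  New min = min(old_min, new_val) = min(-9, -15) = -15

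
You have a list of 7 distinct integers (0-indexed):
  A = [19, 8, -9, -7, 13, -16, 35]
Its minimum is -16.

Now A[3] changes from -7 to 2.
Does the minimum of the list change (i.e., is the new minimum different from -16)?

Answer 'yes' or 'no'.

Old min = -16
Change: A[3] -7 -> 2
Changed element was NOT the min; min changes only if 2 < -16.
New min = -16; changed? no

Answer: no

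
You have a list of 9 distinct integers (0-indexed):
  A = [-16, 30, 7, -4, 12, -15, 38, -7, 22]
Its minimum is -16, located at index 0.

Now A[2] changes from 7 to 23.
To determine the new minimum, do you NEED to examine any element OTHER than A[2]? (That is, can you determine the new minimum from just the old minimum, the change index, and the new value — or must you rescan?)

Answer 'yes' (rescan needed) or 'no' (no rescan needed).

Answer: no

Derivation:
Old min = -16 at index 0
Change at index 2: 7 -> 23
Index 2 was NOT the min. New min = min(-16, 23). No rescan of other elements needed.
Needs rescan: no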